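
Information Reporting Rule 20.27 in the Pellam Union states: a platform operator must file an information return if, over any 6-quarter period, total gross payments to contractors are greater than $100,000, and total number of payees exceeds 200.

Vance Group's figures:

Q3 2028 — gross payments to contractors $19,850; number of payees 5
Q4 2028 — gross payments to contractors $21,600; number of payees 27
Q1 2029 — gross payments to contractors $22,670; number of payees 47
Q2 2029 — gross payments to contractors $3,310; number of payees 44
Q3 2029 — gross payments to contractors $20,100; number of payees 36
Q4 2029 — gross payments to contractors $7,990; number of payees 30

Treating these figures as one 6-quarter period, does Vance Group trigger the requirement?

No

Total gross payments to contractors: $19,850 + $21,600 + $22,670 + $3,310 + $20,100 + $7,990 = $95,520 (≤ $100,000).
Total number of payees: 5 + 27 + 47 + 44 + 36 + 30 = 189 (≤ 200).
The test is 'and': the rule requires both, and at least one is not exceeded.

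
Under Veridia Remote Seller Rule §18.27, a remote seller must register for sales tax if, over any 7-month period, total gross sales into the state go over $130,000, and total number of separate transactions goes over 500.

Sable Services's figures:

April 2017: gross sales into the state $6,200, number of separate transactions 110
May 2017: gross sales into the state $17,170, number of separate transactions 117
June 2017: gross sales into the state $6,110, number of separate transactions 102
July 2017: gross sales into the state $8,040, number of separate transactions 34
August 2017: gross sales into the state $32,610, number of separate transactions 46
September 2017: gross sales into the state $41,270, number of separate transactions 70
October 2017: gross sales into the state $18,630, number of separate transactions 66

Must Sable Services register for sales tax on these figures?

Total gross sales into the state: $6,200 + $17,170 + $6,110 + $8,040 + $32,610 + $41,270 + $18,630 = $130,030 (> $130,000).
Total number of separate transactions: 110 + 117 + 102 + 34 + 46 + 70 + 66 = 545 (> 500).
The test is 'and': both thresholds are exceeded.

Yes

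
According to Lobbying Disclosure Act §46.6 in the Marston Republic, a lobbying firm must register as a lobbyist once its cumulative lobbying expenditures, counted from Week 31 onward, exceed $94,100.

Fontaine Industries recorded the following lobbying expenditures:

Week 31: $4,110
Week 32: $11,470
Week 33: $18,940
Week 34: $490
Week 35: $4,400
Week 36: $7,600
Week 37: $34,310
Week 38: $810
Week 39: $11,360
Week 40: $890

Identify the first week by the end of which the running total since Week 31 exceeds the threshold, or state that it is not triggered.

Through Week 31: $4,110
Through Week 32: $15,580
Through Week 33: $34,520
Through Week 34: $35,010
Through Week 35: $39,410
Through Week 36: $47,010
Through Week 37: $81,320
Through Week 38: $82,130
Through Week 39: $93,490
Through Week 40: $94,380 ← exceeds threshold

Week 40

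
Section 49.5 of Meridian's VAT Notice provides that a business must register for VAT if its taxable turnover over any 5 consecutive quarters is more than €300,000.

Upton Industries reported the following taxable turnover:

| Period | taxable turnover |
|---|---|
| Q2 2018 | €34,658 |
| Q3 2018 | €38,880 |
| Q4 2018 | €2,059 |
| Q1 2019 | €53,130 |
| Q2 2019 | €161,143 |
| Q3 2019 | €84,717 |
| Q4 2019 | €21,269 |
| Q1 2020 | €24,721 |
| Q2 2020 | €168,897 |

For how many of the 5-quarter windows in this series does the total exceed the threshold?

4

Q2 2018–Q2 2019: €34,658 + €38,880 + €2,059 + €53,130 + €161,143 = €289,870 (under)
Q3 2018–Q3 2019: €38,880 + €2,059 + €53,130 + €161,143 + €84,717 = €339,929 (over)
Q4 2018–Q4 2019: €2,059 + €53,130 + €161,143 + €84,717 + €21,269 = €322,318 (over)
Q1 2019–Q1 2020: €53,130 + €161,143 + €84,717 + €21,269 + €24,721 = €344,980 (over)
Q2 2019–Q2 2020: €161,143 + €84,717 + €21,269 + €24,721 + €168,897 = €460,747 (over)
4 windows exceed the threshold.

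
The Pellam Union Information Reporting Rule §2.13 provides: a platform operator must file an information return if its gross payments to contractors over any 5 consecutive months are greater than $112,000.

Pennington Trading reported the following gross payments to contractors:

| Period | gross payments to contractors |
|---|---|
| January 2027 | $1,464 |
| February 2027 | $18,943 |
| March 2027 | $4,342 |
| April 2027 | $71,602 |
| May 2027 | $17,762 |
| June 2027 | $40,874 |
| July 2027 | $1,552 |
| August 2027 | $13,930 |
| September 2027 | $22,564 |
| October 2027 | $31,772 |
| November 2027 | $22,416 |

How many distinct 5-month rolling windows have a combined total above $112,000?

January 2027–May 2027: $1,464 + $18,943 + $4,342 + $71,602 + $17,762 = $114,113 (over)
February 2027–June 2027: $18,943 + $4,342 + $71,602 + $17,762 + $40,874 = $153,523 (over)
March 2027–July 2027: $4,342 + $71,602 + $17,762 + $40,874 + $1,552 = $136,132 (over)
April 2027–August 2027: $71,602 + $17,762 + $40,874 + $1,552 + $13,930 = $145,720 (over)
May 2027–September 2027: $17,762 + $40,874 + $1,552 + $13,930 + $22,564 = $96,682 (under)
June 2027–October 2027: $40,874 + $1,552 + $13,930 + $22,564 + $31,772 = $110,692 (under)
July 2027–November 2027: $1,552 + $13,930 + $22,564 + $31,772 + $22,416 = $92,234 (under)
4 windows exceed the threshold.

4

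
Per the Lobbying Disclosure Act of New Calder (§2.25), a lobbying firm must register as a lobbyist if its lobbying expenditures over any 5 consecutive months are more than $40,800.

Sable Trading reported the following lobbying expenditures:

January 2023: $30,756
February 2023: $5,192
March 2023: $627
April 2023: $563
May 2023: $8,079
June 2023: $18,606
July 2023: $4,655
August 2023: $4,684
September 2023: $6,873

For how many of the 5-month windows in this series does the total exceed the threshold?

2

January 2023–May 2023: $30,756 + $5,192 + $627 + $563 + $8,079 = $45,217 (over)
February 2023–June 2023: $5,192 + $627 + $563 + $8,079 + $18,606 = $33,067 (under)
March 2023–July 2023: $627 + $563 + $8,079 + $18,606 + $4,655 = $32,530 (under)
April 2023–August 2023: $563 + $8,079 + $18,606 + $4,655 + $4,684 = $36,587 (under)
May 2023–September 2023: $8,079 + $18,606 + $4,655 + $4,684 + $6,873 = $42,897 (over)
2 windows exceed the threshold.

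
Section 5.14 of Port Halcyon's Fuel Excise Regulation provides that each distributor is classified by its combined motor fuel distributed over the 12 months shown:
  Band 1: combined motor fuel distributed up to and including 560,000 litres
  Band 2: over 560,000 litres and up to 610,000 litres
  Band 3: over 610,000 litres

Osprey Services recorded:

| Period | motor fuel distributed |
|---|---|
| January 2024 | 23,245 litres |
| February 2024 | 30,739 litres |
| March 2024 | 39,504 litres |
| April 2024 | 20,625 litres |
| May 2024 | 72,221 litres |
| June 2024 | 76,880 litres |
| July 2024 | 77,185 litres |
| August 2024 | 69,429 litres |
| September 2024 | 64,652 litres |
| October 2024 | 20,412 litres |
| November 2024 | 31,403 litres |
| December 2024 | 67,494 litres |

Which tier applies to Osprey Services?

Band 2

Combined motor fuel distributed: 23,245 litres + 30,739 litres + 39,504 litres + 20,625 litres + 72,221 litres + 76,880 litres + 77,185 litres + 69,429 litres + 64,652 litres + 20,412 litres + 31,403 litres + 67,494 litres = 593,789 litres.
560,000 litres < 593,789 litres ≤ 610,000 litres, so Band 2 applies.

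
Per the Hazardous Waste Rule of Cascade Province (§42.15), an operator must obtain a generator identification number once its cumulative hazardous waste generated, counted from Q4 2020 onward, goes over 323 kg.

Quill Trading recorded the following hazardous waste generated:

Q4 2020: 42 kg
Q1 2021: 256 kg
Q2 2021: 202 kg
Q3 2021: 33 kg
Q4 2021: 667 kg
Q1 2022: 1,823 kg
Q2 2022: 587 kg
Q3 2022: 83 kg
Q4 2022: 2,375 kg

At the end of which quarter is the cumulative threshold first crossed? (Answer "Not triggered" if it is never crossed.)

Through Q4 2020: 42 kg
Through Q1 2021: 298 kg
Through Q2 2021: 500 kg ← exceeds threshold

Q2 2021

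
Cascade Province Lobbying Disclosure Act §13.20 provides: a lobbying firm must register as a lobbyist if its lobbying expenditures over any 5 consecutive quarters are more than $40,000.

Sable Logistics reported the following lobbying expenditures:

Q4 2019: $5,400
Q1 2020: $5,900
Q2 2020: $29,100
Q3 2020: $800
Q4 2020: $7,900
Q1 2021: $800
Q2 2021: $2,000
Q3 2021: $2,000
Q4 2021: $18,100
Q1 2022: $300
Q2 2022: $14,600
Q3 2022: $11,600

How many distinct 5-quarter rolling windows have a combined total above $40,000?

Q4 2019–Q4 2020: $5,400 + $5,900 + $29,100 + $800 + $7,900 = $49,100 (over)
Q1 2020–Q1 2021: $5,900 + $29,100 + $800 + $7,900 + $800 = $44,500 (over)
Q2 2020–Q2 2021: $29,100 + $800 + $7,900 + $800 + $2,000 = $40,600 (over)
Q3 2020–Q3 2021: $800 + $7,900 + $800 + $2,000 + $2,000 = $13,500 (under)
Q4 2020–Q4 2021: $7,900 + $800 + $2,000 + $2,000 + $18,100 = $30,800 (under)
Q1 2021–Q1 2022: $800 + $2,000 + $2,000 + $18,100 + $300 = $23,200 (under)
Q2 2021–Q2 2022: $2,000 + $2,000 + $18,100 + $300 + $14,600 = $37,000 (under)
Q3 2021–Q3 2022: $2,000 + $18,100 + $300 + $14,600 + $11,600 = $46,600 (over)
4 windows exceed the threshold.

4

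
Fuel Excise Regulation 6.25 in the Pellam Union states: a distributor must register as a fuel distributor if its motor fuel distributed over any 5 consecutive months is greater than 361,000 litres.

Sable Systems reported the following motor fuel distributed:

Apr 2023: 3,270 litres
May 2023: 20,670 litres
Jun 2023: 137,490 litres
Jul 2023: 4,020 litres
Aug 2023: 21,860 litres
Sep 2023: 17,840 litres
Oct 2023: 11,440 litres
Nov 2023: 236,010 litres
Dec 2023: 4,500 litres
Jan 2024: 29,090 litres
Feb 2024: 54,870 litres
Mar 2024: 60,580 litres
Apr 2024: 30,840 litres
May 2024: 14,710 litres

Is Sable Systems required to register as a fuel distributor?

Apr 2023–Aug 2023: 3,270 litres + 20,670 litres + 137,490 litres + 4,020 litres + 21,860 litres = 187,310 litres (under)
May 2023–Sep 2023: 20,670 litres + 137,490 litres + 4,020 litres + 21,860 litres + 17,840 litres = 201,880 litres (under)
Jun 2023–Oct 2023: 137,490 litres + 4,020 litres + 21,860 litres + 17,840 litres + 11,440 litres = 192,650 litres (under)
Jul 2023–Nov 2023: 4,020 litres + 21,860 litres + 17,840 litres + 11,440 litres + 236,010 litres = 291,170 litres (under)
Aug 2023–Dec 2023: 21,860 litres + 17,840 litres + 11,440 litres + 236,010 litres + 4,500 litres = 291,650 litres (under)
Sep 2023–Jan 2024: 17,840 litres + 11,440 litres + 236,010 litres + 4,500 litres + 29,090 litres = 298,880 litres (under)
Oct 2023–Feb 2024: 11,440 litres + 236,010 litres + 4,500 litres + 29,090 litres + 54,870 litres = 335,910 litres (under)
Nov 2023–Mar 2024: 236,010 litres + 4,500 litres + 29,090 litres + 54,870 litres + 60,580 litres = 385,050 litres (over)
Dec 2023–Apr 2024: 4,500 litres + 29,090 litres + 54,870 litres + 60,580 litres + 30,840 litres = 179,880 litres (under)
Jan 2024–May 2024: 29,090 litres + 54,870 litres + 60,580 litres + 30,840 litres + 14,710 litres = 190,090 litres (under)
At least one window exceeds 361,000 litres.

Yes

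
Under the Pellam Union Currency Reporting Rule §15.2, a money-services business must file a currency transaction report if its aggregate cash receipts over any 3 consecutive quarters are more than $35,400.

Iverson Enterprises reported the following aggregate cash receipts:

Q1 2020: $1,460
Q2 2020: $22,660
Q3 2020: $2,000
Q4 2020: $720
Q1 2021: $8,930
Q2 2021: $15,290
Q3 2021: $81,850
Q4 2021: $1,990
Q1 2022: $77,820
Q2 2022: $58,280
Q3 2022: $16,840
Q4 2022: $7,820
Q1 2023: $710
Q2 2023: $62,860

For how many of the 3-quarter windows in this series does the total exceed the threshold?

7

Q1 2020–Q3 2020: $1,460 + $22,660 + $2,000 = $26,120 (under)
Q2 2020–Q4 2020: $22,660 + $2,000 + $720 = $25,380 (under)
Q3 2020–Q1 2021: $2,000 + $720 + $8,930 = $11,650 (under)
Q4 2020–Q2 2021: $720 + $8,930 + $15,290 = $24,940 (under)
Q1 2021–Q3 2021: $8,930 + $15,290 + $81,850 = $106,070 (over)
Q2 2021–Q4 2021: $15,290 + $81,850 + $1,990 = $99,130 (over)
Q3 2021–Q1 2022: $81,850 + $1,990 + $77,820 = $161,660 (over)
Q4 2021–Q2 2022: $1,990 + $77,820 + $58,280 = $138,090 (over)
Q1 2022–Q3 2022: $77,820 + $58,280 + $16,840 = $152,940 (over)
Q2 2022–Q4 2022: $58,280 + $16,840 + $7,820 = $82,940 (over)
Q3 2022–Q1 2023: $16,840 + $7,820 + $710 = $25,370 (under)
Q4 2022–Q2 2023: $7,820 + $710 + $62,860 = $71,390 (over)
7 windows exceed the threshold.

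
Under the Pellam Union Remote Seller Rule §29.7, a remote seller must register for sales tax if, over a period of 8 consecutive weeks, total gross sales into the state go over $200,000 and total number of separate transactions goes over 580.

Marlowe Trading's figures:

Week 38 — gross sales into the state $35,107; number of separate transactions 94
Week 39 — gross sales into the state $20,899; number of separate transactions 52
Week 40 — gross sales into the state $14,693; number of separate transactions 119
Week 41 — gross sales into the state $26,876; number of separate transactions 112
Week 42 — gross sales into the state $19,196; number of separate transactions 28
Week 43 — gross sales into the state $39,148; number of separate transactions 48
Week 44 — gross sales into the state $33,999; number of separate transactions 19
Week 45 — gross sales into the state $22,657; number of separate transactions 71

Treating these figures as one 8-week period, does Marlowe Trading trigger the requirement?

Total gross sales into the state: $35,107 + $20,899 + $14,693 + $26,876 + $19,196 + $39,148 + $33,999 + $22,657 = $212,575 (> $200,000).
Total number of separate transactions: 94 + 52 + 119 + 112 + 28 + 48 + 19 + 71 = 543 (≤ 580).
The test is 'and': the rule requires both, and at least one is not exceeded.

No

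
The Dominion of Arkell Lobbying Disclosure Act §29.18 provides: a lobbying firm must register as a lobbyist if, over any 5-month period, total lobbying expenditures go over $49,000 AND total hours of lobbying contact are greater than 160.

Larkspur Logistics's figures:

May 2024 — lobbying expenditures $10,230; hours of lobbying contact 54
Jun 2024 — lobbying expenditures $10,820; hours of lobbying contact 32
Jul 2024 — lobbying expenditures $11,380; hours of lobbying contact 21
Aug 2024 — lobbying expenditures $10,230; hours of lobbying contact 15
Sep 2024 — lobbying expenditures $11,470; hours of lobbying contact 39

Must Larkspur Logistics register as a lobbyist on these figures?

Yes

Total lobbying expenditures: $10,230 + $10,820 + $11,380 + $10,230 + $11,470 = $54,130 (> $49,000).
Total hours of lobbying contact: 54 + 32 + 21 + 15 + 39 = 161 (> 160).
The test is 'and': both thresholds are exceeded.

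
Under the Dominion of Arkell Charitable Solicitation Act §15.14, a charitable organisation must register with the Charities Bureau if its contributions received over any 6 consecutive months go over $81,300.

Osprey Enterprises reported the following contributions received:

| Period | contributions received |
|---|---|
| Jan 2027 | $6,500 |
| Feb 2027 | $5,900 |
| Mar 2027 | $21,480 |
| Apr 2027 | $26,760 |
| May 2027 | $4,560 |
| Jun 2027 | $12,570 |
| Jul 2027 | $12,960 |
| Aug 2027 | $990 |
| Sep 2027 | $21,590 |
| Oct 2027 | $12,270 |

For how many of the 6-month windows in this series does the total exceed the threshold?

1

Jan 2027–Jun 2027: $6,500 + $5,900 + $21,480 + $26,760 + $4,560 + $12,570 = $77,770 (under)
Feb 2027–Jul 2027: $5,900 + $21,480 + $26,760 + $4,560 + $12,570 + $12,960 = $84,230 (over)
Mar 2027–Aug 2027: $21,480 + $26,760 + $4,560 + $12,570 + $12,960 + $990 = $79,320 (under)
Apr 2027–Sep 2027: $26,760 + $4,560 + $12,570 + $12,960 + $990 + $21,590 = $79,430 (under)
May 2027–Oct 2027: $4,560 + $12,570 + $12,960 + $990 + $21,590 + $12,270 = $64,940 (under)
1 window exceeds the threshold.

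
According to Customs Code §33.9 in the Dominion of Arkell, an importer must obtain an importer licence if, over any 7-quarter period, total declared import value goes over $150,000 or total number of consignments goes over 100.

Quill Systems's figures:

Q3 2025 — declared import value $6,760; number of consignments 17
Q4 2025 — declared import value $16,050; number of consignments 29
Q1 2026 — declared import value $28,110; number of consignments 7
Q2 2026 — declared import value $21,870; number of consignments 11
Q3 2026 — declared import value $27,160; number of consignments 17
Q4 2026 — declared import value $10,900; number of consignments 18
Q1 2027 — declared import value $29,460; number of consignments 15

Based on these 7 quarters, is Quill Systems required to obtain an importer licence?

Total declared import value: $6,760 + $16,050 + $28,110 + $21,870 + $27,160 + $10,900 + $29,460 = $140,310 (≤ $150,000).
Total number of consignments: 17 + 29 + 7 + 11 + 17 + 18 + 15 = 114 (> 100).
The test is 'or': at least one threshold is exceeded.

Yes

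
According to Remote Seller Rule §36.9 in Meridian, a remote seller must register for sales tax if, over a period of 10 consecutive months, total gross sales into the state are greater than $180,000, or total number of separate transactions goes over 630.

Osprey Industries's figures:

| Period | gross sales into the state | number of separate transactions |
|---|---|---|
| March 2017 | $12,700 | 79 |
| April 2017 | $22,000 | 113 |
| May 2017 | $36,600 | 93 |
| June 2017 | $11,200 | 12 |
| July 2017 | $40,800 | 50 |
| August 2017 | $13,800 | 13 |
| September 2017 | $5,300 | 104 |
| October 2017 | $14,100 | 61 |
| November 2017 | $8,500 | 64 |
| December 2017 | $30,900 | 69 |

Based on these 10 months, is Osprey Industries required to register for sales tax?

Total gross sales into the state: $12,700 + $22,000 + $36,600 + $11,200 + $40,800 + $13,800 + $5,300 + $14,100 + $8,500 + $30,900 = $195,900 (> $180,000).
Total number of separate transactions: 79 + 113 + 93 + 12 + 50 + 13 + 104 + 61 + 64 + 69 = 658 (> 630).
The test is 'or': at least one threshold is exceeded.

Yes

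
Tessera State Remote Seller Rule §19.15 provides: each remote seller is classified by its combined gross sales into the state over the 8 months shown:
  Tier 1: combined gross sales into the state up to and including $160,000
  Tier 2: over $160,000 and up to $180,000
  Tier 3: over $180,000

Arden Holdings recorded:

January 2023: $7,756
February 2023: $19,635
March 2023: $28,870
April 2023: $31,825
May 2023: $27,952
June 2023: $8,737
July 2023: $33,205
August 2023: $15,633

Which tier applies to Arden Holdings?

Tier 2

Combined gross sales into the state: $7,756 + $19,635 + $28,870 + $31,825 + $27,952 + $8,737 + $33,205 + $15,633 = $173,613.
$160,000 < $173,613 ≤ $180,000, so Tier 2 applies.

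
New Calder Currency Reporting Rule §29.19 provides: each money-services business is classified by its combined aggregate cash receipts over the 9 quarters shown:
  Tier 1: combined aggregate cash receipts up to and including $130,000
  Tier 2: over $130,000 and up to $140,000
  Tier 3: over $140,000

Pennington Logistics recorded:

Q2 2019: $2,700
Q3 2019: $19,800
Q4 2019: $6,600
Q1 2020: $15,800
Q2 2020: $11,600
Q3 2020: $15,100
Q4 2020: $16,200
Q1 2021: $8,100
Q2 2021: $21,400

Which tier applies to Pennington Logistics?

Tier 1

Combined aggregate cash receipts: $2,700 + $19,800 + $6,600 + $15,800 + $11,600 + $15,100 + $16,200 + $8,100 + $21,400 = $117,300.
$117,300 ≤ $130,000, so Tier 1 applies.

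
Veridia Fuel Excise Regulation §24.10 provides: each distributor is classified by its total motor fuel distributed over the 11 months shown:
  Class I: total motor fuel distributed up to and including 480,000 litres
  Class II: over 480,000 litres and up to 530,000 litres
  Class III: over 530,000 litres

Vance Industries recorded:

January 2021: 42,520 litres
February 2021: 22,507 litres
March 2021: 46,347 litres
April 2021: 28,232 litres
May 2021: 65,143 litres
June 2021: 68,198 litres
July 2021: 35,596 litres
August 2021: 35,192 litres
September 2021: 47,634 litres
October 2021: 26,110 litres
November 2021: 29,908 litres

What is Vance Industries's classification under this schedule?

Total motor fuel distributed: 42,520 litres + 22,507 litres + 46,347 litres + 28,232 litres + 65,143 litres + 68,198 litres + 35,596 litres + 35,192 litres + 47,634 litres + 26,110 litres + 29,908 litres = 447,387 litres.
447,387 litres ≤ 480,000 litres, so Class I applies.

Class I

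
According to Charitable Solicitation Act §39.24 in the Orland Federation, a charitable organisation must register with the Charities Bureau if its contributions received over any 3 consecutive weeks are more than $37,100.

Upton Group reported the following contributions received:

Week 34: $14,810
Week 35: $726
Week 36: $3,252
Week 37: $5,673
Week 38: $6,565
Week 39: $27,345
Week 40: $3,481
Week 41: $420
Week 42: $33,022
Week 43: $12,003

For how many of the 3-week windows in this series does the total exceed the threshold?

Week 34–Week 36: $14,810 + $726 + $3,252 = $18,788 (under)
Week 35–Week 37: $726 + $3,252 + $5,673 = $9,651 (under)
Week 36–Week 38: $3,252 + $5,673 + $6,565 = $15,490 (under)
Week 37–Week 39: $5,673 + $6,565 + $27,345 = $39,583 (over)
Week 38–Week 40: $6,565 + $27,345 + $3,481 = $37,391 (over)
Week 39–Week 41: $27,345 + $3,481 + $420 = $31,246 (under)
Week 40–Week 42: $3,481 + $420 + $33,022 = $36,923 (under)
Week 41–Week 43: $420 + $33,022 + $12,003 = $45,445 (over)
3 windows exceed the threshold.

3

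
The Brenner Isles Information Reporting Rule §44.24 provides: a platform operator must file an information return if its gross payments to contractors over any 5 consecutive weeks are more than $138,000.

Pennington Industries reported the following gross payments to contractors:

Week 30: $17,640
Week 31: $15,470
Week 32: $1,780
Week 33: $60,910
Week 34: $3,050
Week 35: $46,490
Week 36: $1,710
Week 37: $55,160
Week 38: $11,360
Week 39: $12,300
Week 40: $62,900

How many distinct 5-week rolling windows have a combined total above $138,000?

2

Week 30–Week 34: $17,640 + $15,470 + $1,780 + $60,910 + $3,050 = $98,850 (under)
Week 31–Week 35: $15,470 + $1,780 + $60,910 + $3,050 + $46,490 = $127,700 (under)
Week 32–Week 36: $1,780 + $60,910 + $3,050 + $46,490 + $1,710 = $113,940 (under)
Week 33–Week 37: $60,910 + $3,050 + $46,490 + $1,710 + $55,160 = $167,320 (over)
Week 34–Week 38: $3,050 + $46,490 + $1,710 + $55,160 + $11,360 = $117,770 (under)
Week 35–Week 39: $46,490 + $1,710 + $55,160 + $11,360 + $12,300 = $127,020 (under)
Week 36–Week 40: $1,710 + $55,160 + $11,360 + $12,300 + $62,900 = $143,430 (over)
2 windows exceed the threshold.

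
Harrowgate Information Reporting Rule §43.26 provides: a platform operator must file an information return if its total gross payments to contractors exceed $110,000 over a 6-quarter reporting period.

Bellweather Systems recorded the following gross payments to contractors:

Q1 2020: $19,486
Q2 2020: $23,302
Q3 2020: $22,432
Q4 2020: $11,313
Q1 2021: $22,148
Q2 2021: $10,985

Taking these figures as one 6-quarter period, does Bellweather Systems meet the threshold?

No

Total gross payments to contractors: $19,486 + $23,302 + $22,432 + $11,313 + $22,148 + $10,985 = $109,666.
$109,666 ≤ $110,000, so the threshold is not exceeded.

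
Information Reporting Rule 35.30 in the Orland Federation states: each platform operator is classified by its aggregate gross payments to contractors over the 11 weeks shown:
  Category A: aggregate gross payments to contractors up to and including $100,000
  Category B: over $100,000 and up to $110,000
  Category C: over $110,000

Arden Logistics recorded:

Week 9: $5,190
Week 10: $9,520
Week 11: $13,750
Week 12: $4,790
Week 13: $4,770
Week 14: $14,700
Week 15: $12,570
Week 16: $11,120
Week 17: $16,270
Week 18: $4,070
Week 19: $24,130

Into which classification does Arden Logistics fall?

Category C

Aggregate gross payments to contractors: $5,190 + $9,520 + $13,750 + $4,790 + $4,770 + $14,700 + $12,570 + $11,120 + $16,270 + $4,070 + $24,130 = $120,880.
$120,880 > $110,000, so Category C applies.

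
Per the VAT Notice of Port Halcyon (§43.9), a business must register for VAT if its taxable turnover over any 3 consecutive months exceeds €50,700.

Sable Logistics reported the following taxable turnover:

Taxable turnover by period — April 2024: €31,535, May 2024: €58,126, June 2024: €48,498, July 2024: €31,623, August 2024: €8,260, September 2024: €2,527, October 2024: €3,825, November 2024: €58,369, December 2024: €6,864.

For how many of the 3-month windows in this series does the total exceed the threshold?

April 2024–June 2024: €31,535 + €58,126 + €48,498 = €138,159 (over)
May 2024–July 2024: €58,126 + €48,498 + €31,623 = €138,247 (over)
June 2024–August 2024: €48,498 + €31,623 + €8,260 = €88,381 (over)
July 2024–September 2024: €31,623 + €8,260 + €2,527 = €42,410 (under)
August 2024–October 2024: €8,260 + €2,527 + €3,825 = €14,612 (under)
September 2024–November 2024: €2,527 + €3,825 + €58,369 = €64,721 (over)
October 2024–December 2024: €3,825 + €58,369 + €6,864 = €69,058 (over)
5 windows exceed the threshold.

5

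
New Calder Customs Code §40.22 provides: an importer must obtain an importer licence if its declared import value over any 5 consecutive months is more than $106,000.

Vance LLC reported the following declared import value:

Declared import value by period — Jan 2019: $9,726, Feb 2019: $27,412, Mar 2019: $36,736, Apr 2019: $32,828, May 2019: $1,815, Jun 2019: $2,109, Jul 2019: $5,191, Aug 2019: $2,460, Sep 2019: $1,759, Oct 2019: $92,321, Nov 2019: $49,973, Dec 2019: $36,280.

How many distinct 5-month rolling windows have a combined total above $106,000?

Jan 2019–May 2019: $9,726 + $27,412 + $36,736 + $32,828 + $1,815 = $108,517 (over)
Feb 2019–Jun 2019: $27,412 + $36,736 + $32,828 + $1,815 + $2,109 = $100,900 (under)
Mar 2019–Jul 2019: $36,736 + $32,828 + $1,815 + $2,109 + $5,191 = $78,679 (under)
Apr 2019–Aug 2019: $32,828 + $1,815 + $2,109 + $5,191 + $2,460 = $44,403 (under)
May 2019–Sep 2019: $1,815 + $2,109 + $5,191 + $2,460 + $1,759 = $13,334 (under)
Jun 2019–Oct 2019: $2,109 + $5,191 + $2,460 + $1,759 + $92,321 = $103,840 (under)
Jul 2019–Nov 2019: $5,191 + $2,460 + $1,759 + $92,321 + $49,973 = $151,704 (over)
Aug 2019–Dec 2019: $2,460 + $1,759 + $92,321 + $49,973 + $36,280 = $182,793 (over)
3 windows exceed the threshold.

3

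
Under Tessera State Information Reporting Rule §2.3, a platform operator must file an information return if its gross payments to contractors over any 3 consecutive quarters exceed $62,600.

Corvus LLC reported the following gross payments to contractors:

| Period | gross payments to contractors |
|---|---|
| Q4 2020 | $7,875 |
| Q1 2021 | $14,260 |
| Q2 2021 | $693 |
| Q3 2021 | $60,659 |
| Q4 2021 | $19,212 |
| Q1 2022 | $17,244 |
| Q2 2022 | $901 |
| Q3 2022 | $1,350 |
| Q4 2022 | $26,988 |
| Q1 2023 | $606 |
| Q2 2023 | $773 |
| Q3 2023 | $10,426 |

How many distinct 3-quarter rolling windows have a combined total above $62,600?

Q4 2020–Q2 2021: $7,875 + $14,260 + $693 = $22,828 (under)
Q1 2021–Q3 2021: $14,260 + $693 + $60,659 = $75,612 (over)
Q2 2021–Q4 2021: $693 + $60,659 + $19,212 = $80,564 (over)
Q3 2021–Q1 2022: $60,659 + $19,212 + $17,244 = $97,115 (over)
Q4 2021–Q2 2022: $19,212 + $17,244 + $901 = $37,357 (under)
Q1 2022–Q3 2022: $17,244 + $901 + $1,350 = $19,495 (under)
Q2 2022–Q4 2022: $901 + $1,350 + $26,988 = $29,239 (under)
Q3 2022–Q1 2023: $1,350 + $26,988 + $606 = $28,944 (under)
Q4 2022–Q2 2023: $26,988 + $606 + $773 = $28,367 (under)
Q1 2023–Q3 2023: $606 + $773 + $10,426 = $11,805 (under)
3 windows exceed the threshold.

3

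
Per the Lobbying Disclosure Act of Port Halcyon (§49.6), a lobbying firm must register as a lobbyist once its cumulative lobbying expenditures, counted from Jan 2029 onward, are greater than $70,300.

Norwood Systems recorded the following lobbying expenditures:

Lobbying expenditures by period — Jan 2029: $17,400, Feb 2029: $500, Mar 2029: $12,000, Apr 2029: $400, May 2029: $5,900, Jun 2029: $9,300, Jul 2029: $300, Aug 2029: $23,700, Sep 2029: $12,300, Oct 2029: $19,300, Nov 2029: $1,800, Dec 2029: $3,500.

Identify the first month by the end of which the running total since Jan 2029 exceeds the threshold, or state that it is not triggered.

Through Jan 2029: $17,400
Through Feb 2029: $17,900
Through Mar 2029: $29,900
Through Apr 2029: $30,300
Through May 2029: $36,200
Through Jun 2029: $45,500
Through Jul 2029: $45,800
Through Aug 2029: $69,500
Through Sep 2029: $81,800 ← exceeds threshold

Sep 2029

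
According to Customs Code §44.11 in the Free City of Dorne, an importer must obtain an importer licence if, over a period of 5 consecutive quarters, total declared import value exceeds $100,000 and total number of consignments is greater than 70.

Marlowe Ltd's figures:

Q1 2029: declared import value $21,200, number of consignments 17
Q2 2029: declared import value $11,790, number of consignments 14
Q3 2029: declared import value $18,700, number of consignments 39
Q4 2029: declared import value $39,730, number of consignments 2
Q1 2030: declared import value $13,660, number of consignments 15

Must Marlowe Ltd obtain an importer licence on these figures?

Total declared import value: $21,200 + $11,790 + $18,700 + $39,730 + $13,660 = $105,080 (> $100,000).
Total number of consignments: 17 + 14 + 39 + 2 + 15 = 87 (> 70).
The test is 'and': both thresholds are exceeded.

Yes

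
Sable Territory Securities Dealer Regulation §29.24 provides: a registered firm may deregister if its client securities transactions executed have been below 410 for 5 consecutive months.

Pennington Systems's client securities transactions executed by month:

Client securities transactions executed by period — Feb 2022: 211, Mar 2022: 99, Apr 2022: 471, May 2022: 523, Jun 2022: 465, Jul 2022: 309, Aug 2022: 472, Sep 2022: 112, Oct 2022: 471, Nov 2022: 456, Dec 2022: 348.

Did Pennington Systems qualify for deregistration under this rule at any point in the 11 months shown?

No

Months below 410: Feb 2022, Mar 2022, Jul 2022, Sep 2022, Dec 2022.
Longest run of consecutive months below the threshold: 2.
2 < 5, so Pennington Systems never became eligible.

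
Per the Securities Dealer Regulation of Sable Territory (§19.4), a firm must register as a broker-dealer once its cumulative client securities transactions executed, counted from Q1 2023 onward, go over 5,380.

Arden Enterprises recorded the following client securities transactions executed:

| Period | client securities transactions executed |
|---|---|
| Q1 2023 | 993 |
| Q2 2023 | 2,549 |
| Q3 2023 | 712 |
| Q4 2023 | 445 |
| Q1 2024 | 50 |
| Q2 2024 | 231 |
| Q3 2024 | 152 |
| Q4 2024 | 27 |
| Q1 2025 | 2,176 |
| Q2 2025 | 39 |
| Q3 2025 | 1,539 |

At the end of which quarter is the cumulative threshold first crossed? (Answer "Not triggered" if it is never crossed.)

Through Q1 2023: 993
Through Q2 2023: 3,542
Through Q3 2023: 4,254
Through Q4 2023: 4,699
Through Q1 2024: 4,749
Through Q2 2024: 4,980
Through Q3 2024: 5,132
Through Q4 2024: 5,159
Through Q1 2025: 7,335 ← exceeds threshold

Q1 2025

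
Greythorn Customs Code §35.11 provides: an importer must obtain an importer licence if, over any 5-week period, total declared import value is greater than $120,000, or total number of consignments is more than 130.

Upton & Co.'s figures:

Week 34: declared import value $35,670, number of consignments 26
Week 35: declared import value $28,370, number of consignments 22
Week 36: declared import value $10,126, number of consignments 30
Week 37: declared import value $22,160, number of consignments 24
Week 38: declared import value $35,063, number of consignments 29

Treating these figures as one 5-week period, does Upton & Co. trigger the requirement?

Yes

Total declared import value: $35,670 + $28,370 + $10,126 + $22,160 + $35,063 = $131,389 (> $120,000).
Total number of consignments: 26 + 22 + 30 + 24 + 29 = 131 (> 130).
The test is 'or': at least one threshold is exceeded.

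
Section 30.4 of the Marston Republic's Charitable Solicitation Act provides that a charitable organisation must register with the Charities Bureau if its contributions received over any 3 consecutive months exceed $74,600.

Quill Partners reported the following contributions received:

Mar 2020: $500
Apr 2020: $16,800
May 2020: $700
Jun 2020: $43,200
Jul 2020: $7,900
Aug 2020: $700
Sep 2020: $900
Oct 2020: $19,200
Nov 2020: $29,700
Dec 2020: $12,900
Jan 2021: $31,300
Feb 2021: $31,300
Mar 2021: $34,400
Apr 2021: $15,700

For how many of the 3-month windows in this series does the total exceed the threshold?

Mar 2020–May 2020: $500 + $16,800 + $700 = $18,000 (under)
Apr 2020–Jun 2020: $16,800 + $700 + $43,200 = $60,700 (under)
May 2020–Jul 2020: $700 + $43,200 + $7,900 = $51,800 (under)
Jun 2020–Aug 2020: $43,200 + $7,900 + $700 = $51,800 (under)
Jul 2020–Sep 2020: $7,900 + $700 + $900 = $9,500 (under)
Aug 2020–Oct 2020: $700 + $900 + $19,200 = $20,800 (under)
Sep 2020–Nov 2020: $900 + $19,200 + $29,700 = $49,800 (under)
Oct 2020–Dec 2020: $19,200 + $29,700 + $12,900 = $61,800 (under)
Nov 2020–Jan 2021: $29,700 + $12,900 + $31,300 = $73,900 (under)
Dec 2020–Feb 2021: $12,900 + $31,300 + $31,300 = $75,500 (over)
Jan 2021–Mar 2021: $31,300 + $31,300 + $34,400 = $97,000 (over)
Feb 2021–Apr 2021: $31,300 + $34,400 + $15,700 = $81,400 (over)
3 windows exceed the threshold.

3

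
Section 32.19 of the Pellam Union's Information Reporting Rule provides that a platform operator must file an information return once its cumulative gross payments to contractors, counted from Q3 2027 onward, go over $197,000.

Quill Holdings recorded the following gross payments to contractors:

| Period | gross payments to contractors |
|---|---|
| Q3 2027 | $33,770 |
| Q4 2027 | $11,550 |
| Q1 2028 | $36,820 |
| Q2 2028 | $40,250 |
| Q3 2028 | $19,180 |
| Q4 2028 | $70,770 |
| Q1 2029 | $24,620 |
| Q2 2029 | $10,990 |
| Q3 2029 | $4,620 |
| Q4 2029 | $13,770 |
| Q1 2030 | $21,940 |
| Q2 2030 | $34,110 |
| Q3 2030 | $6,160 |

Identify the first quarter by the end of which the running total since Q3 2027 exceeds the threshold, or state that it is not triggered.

Q4 2028

Through Q3 2027: $33,770
Through Q4 2027: $45,320
Through Q1 2028: $82,140
Through Q2 2028: $122,390
Through Q3 2028: $141,570
Through Q4 2028: $212,340 ← exceeds threshold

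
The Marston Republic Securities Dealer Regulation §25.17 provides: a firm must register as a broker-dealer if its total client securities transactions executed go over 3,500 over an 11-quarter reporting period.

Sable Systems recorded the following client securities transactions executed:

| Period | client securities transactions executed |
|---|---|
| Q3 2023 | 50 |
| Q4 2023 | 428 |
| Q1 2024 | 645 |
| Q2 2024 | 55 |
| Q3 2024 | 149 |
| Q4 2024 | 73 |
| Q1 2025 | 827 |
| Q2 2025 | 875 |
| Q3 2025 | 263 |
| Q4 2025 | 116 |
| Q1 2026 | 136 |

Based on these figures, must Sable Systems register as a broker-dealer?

Yes

Total client securities transactions executed: 50 + 428 + 645 + 55 + 149 + 73 + 827 + 875 + 263 + 116 + 136 = 3,617.
3,617 > 3,500, so the threshold is exceeded.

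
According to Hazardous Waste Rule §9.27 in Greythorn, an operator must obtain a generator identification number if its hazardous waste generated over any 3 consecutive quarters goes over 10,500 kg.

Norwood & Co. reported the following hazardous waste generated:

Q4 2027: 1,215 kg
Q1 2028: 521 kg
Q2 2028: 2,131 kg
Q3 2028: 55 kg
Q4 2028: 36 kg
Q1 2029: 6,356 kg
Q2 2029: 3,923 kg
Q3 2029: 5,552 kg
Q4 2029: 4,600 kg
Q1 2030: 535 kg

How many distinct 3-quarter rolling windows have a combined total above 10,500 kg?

Q4 2027–Q2 2028: 1,215 kg + 521 kg + 2,131 kg = 3,867 kg (under)
Q1 2028–Q3 2028: 521 kg + 2,131 kg + 55 kg = 2,707 kg (under)
Q2 2028–Q4 2028: 2,131 kg + 55 kg + 36 kg = 2,222 kg (under)
Q3 2028–Q1 2029: 55 kg + 36 kg + 6,356 kg = 6,447 kg (under)
Q4 2028–Q2 2029: 36 kg + 6,356 kg + 3,923 kg = 10,315 kg (under)
Q1 2029–Q3 2029: 6,356 kg + 3,923 kg + 5,552 kg = 15,831 kg (over)
Q2 2029–Q4 2029: 3,923 kg + 5,552 kg + 4,600 kg = 14,075 kg (over)
Q3 2029–Q1 2030: 5,552 kg + 4,600 kg + 535 kg = 10,687 kg (over)
3 windows exceed the threshold.

3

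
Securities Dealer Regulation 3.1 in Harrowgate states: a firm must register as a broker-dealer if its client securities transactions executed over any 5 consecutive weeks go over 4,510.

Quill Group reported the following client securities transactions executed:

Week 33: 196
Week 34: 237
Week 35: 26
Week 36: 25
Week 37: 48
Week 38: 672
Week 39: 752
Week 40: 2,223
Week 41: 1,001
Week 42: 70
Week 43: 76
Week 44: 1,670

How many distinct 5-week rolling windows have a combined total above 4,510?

3

Week 33–Week 37: 196 + 237 + 26 + 25 + 48 = 532 (under)
Week 34–Week 38: 237 + 26 + 25 + 48 + 672 = 1,008 (under)
Week 35–Week 39: 26 + 25 + 48 + 672 + 752 = 1,523 (under)
Week 36–Week 40: 25 + 48 + 672 + 752 + 2,223 = 3,720 (under)
Week 37–Week 41: 48 + 672 + 752 + 2,223 + 1,001 = 4,696 (over)
Week 38–Week 42: 672 + 752 + 2,223 + 1,001 + 70 = 4,718 (over)
Week 39–Week 43: 752 + 2,223 + 1,001 + 70 + 76 = 4,122 (under)
Week 40–Week 44: 2,223 + 1,001 + 70 + 76 + 1,670 = 5,040 (over)
3 windows exceed the threshold.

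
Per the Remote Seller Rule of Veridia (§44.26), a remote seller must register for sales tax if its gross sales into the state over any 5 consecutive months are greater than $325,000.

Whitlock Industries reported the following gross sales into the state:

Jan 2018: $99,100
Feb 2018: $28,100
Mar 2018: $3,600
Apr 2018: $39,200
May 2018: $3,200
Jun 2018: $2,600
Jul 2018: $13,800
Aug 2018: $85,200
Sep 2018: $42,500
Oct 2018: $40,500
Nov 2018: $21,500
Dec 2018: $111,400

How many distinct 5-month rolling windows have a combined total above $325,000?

0

Jan 2018–May 2018: $99,100 + $28,100 + $3,600 + $39,200 + $3,200 = $173,200 (under)
Feb 2018–Jun 2018: $28,100 + $3,600 + $39,200 + $3,200 + $2,600 = $76,700 (under)
Mar 2018–Jul 2018: $3,600 + $39,200 + $3,200 + $2,600 + $13,800 = $62,400 (under)
Apr 2018–Aug 2018: $39,200 + $3,200 + $2,600 + $13,800 + $85,200 = $144,000 (under)
May 2018–Sep 2018: $3,200 + $2,600 + $13,800 + $85,200 + $42,500 = $147,300 (under)
Jun 2018–Oct 2018: $2,600 + $13,800 + $85,200 + $42,500 + $40,500 = $184,600 (under)
Jul 2018–Nov 2018: $13,800 + $85,200 + $42,500 + $40,500 + $21,500 = $203,500 (under)
Aug 2018–Dec 2018: $85,200 + $42,500 + $40,500 + $21,500 + $111,400 = $301,100 (under)
0 windows exceed the threshold.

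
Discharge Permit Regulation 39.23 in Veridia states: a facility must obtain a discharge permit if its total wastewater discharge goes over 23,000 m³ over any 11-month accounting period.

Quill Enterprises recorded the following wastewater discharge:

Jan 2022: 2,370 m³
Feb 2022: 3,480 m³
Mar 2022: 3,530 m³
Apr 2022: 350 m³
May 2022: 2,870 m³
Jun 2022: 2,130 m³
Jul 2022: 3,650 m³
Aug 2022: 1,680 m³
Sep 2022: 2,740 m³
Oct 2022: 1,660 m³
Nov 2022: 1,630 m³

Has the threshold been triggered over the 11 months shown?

Yes

Total wastewater discharge: 2,370 m³ + 3,480 m³ + 3,530 m³ + 350 m³ + 2,870 m³ + 2,130 m³ + 3,650 m³ + 1,680 m³ + 2,740 m³ + 1,660 m³ + 1,630 m³ = 26,090 m³.
26,090 m³ > 23,000 m³, so the threshold is exceeded.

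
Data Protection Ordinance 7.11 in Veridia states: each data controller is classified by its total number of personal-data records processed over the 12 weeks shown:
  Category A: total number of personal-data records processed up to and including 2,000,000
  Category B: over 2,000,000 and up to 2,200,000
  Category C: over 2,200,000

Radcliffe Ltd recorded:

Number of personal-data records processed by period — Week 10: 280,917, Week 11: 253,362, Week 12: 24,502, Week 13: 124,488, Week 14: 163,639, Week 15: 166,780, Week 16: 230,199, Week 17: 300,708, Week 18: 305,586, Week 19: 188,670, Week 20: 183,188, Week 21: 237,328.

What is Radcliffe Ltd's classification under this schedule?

Total number of personal-data records processed: 280,917 + 253,362 + 24,502 + 124,488 + 163,639 + 166,780 + 230,199 + 300,708 + 305,586 + 188,670 + 183,188 + 237,328 = 2,459,367.
2,459,367 > 2,200,000, so Category C applies.

Category C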